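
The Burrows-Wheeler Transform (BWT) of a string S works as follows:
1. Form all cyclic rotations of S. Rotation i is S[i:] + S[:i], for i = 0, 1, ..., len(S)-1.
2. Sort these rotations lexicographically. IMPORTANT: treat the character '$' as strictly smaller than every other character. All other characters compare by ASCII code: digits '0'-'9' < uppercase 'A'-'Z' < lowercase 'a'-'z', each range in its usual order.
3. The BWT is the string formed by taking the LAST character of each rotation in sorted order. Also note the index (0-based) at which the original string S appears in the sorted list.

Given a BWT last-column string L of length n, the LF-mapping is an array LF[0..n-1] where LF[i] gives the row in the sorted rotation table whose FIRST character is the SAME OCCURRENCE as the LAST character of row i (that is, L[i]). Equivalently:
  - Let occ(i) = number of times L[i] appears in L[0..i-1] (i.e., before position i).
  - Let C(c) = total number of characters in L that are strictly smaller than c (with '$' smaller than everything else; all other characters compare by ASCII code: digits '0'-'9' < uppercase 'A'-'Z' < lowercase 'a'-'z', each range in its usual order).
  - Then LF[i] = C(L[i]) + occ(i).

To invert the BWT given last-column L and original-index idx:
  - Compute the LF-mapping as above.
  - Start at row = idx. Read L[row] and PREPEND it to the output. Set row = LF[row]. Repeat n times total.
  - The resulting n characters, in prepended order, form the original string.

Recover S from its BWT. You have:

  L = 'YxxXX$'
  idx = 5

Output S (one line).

LF mapping: 3 4 5 1 2 0
Walk LF starting at row 5, prepending L[row]:
  step 1: row=5, L[5]='$', prepend. Next row=LF[5]=0
  step 2: row=0, L[0]='Y', prepend. Next row=LF[0]=3
  step 3: row=3, L[3]='X', prepend. Next row=LF[3]=1
  step 4: row=1, L[1]='x', prepend. Next row=LF[1]=4
  step 5: row=4, L[4]='X', prepend. Next row=LF[4]=2
  step 6: row=2, L[2]='x', prepend. Next row=LF[2]=5
Reversed output: xXxXY$

Answer: xXxXY$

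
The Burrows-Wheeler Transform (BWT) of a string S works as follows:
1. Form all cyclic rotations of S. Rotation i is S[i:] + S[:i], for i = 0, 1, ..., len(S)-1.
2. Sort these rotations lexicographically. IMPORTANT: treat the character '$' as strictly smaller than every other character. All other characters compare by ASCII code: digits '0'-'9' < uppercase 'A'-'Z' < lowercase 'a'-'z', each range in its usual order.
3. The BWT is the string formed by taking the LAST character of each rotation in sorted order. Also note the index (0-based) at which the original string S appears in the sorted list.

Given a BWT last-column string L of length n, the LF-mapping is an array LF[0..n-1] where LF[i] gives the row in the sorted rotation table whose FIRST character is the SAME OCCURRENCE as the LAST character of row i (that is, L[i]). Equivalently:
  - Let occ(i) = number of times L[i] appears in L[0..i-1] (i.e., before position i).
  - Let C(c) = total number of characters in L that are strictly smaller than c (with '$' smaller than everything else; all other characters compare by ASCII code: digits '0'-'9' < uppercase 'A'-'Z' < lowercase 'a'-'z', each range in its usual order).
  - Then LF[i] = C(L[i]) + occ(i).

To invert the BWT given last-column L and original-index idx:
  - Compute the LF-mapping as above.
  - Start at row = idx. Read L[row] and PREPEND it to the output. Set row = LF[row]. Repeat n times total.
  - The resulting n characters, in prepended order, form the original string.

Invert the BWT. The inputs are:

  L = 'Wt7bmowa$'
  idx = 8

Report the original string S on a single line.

LF mapping: 2 7 1 4 5 6 8 3 0
Walk LF starting at row 8, prepending L[row]:
  step 1: row=8, L[8]='$', prepend. Next row=LF[8]=0
  step 2: row=0, L[0]='W', prepend. Next row=LF[0]=2
  step 3: row=2, L[2]='7', prepend. Next row=LF[2]=1
  step 4: row=1, L[1]='t', prepend. Next row=LF[1]=7
  step 5: row=7, L[7]='a', prepend. Next row=LF[7]=3
  step 6: row=3, L[3]='b', prepend. Next row=LF[3]=4
  step 7: row=4, L[4]='m', prepend. Next row=LF[4]=5
  step 8: row=5, L[5]='o', prepend. Next row=LF[5]=6
  step 9: row=6, L[6]='w', prepend. Next row=LF[6]=8
Reversed output: wombat7W$

Answer: wombat7W$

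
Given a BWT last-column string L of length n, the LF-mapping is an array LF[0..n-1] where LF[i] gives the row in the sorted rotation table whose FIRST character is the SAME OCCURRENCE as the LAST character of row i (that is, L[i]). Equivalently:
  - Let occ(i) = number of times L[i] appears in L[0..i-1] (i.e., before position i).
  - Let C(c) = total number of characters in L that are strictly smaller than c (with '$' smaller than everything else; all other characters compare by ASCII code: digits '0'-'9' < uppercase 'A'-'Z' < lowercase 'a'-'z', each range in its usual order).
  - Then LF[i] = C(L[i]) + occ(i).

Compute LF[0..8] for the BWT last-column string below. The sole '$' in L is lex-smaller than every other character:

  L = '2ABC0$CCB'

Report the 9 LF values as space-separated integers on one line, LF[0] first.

Char counts: '$':1, '0':1, '2':1, 'A':1, 'B':2, 'C':3
C (first-col start): C('$')=0, C('0')=1, C('2')=2, C('A')=3, C('B')=4, C('C')=6
L[0]='2': occ=0, LF[0]=C('2')+0=2+0=2
L[1]='A': occ=0, LF[1]=C('A')+0=3+0=3
L[2]='B': occ=0, LF[2]=C('B')+0=4+0=4
L[3]='C': occ=0, LF[3]=C('C')+0=6+0=6
L[4]='0': occ=0, LF[4]=C('0')+0=1+0=1
L[5]='$': occ=0, LF[5]=C('$')+0=0+0=0
L[6]='C': occ=1, LF[6]=C('C')+1=6+1=7
L[7]='C': occ=2, LF[7]=C('C')+2=6+2=8
L[8]='B': occ=1, LF[8]=C('B')+1=4+1=5

Answer: 2 3 4 6 1 0 7 8 5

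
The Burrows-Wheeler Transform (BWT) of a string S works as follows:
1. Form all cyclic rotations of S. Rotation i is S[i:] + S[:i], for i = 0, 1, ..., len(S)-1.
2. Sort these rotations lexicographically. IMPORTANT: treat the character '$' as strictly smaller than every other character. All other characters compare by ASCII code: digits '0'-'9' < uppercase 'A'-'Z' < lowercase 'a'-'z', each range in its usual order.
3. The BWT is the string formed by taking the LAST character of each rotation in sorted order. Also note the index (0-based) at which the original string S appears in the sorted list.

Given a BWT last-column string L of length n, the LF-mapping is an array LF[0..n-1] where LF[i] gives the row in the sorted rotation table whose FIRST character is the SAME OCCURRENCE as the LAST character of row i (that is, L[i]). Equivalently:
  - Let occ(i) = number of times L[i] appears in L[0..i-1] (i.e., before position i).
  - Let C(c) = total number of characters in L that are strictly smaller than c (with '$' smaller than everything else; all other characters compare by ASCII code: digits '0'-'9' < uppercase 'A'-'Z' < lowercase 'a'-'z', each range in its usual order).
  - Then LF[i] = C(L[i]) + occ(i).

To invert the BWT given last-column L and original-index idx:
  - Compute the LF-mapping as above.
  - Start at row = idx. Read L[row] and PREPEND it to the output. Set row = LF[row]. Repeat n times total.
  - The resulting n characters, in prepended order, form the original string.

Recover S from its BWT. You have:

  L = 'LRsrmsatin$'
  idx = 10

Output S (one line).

Answer: transmisRL$

Derivation:
LF mapping: 1 2 8 7 5 9 3 10 4 6 0
Walk LF starting at row 10, prepending L[row]:
  step 1: row=10, L[10]='$', prepend. Next row=LF[10]=0
  step 2: row=0, L[0]='L', prepend. Next row=LF[0]=1
  step 3: row=1, L[1]='R', prepend. Next row=LF[1]=2
  step 4: row=2, L[2]='s', prepend. Next row=LF[2]=8
  step 5: row=8, L[8]='i', prepend. Next row=LF[8]=4
  step 6: row=4, L[4]='m', prepend. Next row=LF[4]=5
  step 7: row=5, L[5]='s', prepend. Next row=LF[5]=9
  step 8: row=9, L[9]='n', prepend. Next row=LF[9]=6
  step 9: row=6, L[6]='a', prepend. Next row=LF[6]=3
  step 10: row=3, L[3]='r', prepend. Next row=LF[3]=7
  step 11: row=7, L[7]='t', prepend. Next row=LF[7]=10
Reversed output: transmisRL$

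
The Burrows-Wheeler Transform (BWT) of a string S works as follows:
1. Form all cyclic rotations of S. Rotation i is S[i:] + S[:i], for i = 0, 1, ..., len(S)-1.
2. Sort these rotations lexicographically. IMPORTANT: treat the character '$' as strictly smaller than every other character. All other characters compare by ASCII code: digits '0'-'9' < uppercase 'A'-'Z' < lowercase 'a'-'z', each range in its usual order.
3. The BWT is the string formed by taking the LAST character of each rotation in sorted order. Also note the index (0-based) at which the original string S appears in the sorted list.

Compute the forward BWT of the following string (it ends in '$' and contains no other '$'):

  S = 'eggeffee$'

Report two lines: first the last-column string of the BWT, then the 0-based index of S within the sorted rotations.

Answer: eefg$fege
4

Derivation:
All 9 rotations (rotation i = S[i:]+S[:i]):
  rot[0] = eggeffee$
  rot[1] = ggeffee$e
  rot[2] = geffee$eg
  rot[3] = effee$egg
  rot[4] = ffee$egge
  rot[5] = fee$eggef
  rot[6] = ee$eggeff
  rot[7] = e$eggeffe
  rot[8] = $eggeffee
Sorted (with $ < everything):
  sorted[0] = $eggeffee  (last char: 'e')
  sorted[1] = e$eggeffe  (last char: 'e')
  sorted[2] = ee$eggeff  (last char: 'f')
  sorted[3] = effee$egg  (last char: 'g')
  sorted[4] = eggeffee$  (last char: '$')
  sorted[5] = fee$eggef  (last char: 'f')
  sorted[6] = ffee$egge  (last char: 'e')
  sorted[7] = geffee$eg  (last char: 'g')
  sorted[8] = ggeffee$e  (last char: 'e')
Last column: eefg$fege
Original string S is at sorted index 4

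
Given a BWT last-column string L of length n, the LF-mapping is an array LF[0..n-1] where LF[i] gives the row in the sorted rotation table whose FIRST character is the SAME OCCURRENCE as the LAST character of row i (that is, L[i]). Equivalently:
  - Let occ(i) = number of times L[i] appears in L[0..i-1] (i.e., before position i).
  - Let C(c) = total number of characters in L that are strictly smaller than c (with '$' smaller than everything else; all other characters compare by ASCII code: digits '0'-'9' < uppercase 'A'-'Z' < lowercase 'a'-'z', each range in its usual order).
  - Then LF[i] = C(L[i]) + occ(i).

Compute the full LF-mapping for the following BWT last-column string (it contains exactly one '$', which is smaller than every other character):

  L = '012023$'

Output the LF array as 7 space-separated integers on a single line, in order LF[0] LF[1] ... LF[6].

Answer: 1 3 4 2 5 6 0

Derivation:
Char counts: '$':1, '0':2, '1':1, '2':2, '3':1
C (first-col start): C('$')=0, C('0')=1, C('1')=3, C('2')=4, C('3')=6
L[0]='0': occ=0, LF[0]=C('0')+0=1+0=1
L[1]='1': occ=0, LF[1]=C('1')+0=3+0=3
L[2]='2': occ=0, LF[2]=C('2')+0=4+0=4
L[3]='0': occ=1, LF[3]=C('0')+1=1+1=2
L[4]='2': occ=1, LF[4]=C('2')+1=4+1=5
L[5]='3': occ=0, LF[5]=C('3')+0=6+0=6
L[6]='$': occ=0, LF[6]=C('$')+0=0+0=0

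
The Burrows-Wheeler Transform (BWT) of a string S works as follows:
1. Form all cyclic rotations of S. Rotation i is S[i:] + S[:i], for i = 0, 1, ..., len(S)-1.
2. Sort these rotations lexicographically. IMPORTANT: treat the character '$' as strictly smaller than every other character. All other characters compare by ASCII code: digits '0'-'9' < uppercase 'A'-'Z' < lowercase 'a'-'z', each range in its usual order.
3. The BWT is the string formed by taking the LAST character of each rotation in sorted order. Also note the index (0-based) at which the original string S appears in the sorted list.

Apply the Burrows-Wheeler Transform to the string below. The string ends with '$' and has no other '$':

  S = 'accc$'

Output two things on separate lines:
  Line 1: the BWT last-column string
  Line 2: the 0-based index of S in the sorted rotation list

All 5 rotations (rotation i = S[i:]+S[:i]):
  rot[0] = accc$
  rot[1] = ccc$a
  rot[2] = cc$ac
  rot[3] = c$acc
  rot[4] = $accc
Sorted (with $ < everything):
  sorted[0] = $accc  (last char: 'c')
  sorted[1] = accc$  (last char: '$')
  sorted[2] = c$acc  (last char: 'c')
  sorted[3] = cc$ac  (last char: 'c')
  sorted[4] = ccc$a  (last char: 'a')
Last column: c$cca
Original string S is at sorted index 1

Answer: c$cca
1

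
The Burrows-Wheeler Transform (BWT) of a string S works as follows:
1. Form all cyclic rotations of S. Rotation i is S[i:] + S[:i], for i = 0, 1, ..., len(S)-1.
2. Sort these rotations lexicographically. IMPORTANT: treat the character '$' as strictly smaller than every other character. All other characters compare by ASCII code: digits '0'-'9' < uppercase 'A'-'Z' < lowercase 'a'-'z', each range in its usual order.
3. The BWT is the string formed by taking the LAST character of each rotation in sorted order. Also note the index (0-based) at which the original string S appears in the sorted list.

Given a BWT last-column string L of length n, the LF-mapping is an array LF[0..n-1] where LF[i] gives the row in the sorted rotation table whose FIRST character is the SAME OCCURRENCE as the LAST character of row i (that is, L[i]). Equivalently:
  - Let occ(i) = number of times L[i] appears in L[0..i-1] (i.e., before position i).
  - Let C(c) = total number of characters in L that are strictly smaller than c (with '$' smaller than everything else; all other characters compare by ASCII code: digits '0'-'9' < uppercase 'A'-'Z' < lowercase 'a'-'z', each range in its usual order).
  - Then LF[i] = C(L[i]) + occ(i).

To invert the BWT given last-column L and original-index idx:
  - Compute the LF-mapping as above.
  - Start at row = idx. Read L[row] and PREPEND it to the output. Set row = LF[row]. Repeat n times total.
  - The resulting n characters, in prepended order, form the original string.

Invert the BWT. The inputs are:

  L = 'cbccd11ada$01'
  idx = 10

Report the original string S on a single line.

LF mapping: 8 7 9 10 11 2 3 5 12 6 0 1 4
Walk LF starting at row 10, prepending L[row]:
  step 1: row=10, L[10]='$', prepend. Next row=LF[10]=0
  step 2: row=0, L[0]='c', prepend. Next row=LF[0]=8
  step 3: row=8, L[8]='d', prepend. Next row=LF[8]=12
  step 4: row=12, L[12]='1', prepend. Next row=LF[12]=4
  step 5: row=4, L[4]='d', prepend. Next row=LF[4]=11
  step 6: row=11, L[11]='0', prepend. Next row=LF[11]=1
  step 7: row=1, L[1]='b', prepend. Next row=LF[1]=7
  step 8: row=7, L[7]='a', prepend. Next row=LF[7]=5
  step 9: row=5, L[5]='1', prepend. Next row=LF[5]=2
  step 10: row=2, L[2]='c', prepend. Next row=LF[2]=9
  step 11: row=9, L[9]='a', prepend. Next row=LF[9]=6
  step 12: row=6, L[6]='1', prepend. Next row=LF[6]=3
  step 13: row=3, L[3]='c', prepend. Next row=LF[3]=10
Reversed output: c1ac1ab0d1dc$

Answer: c1ac1ab0d1dc$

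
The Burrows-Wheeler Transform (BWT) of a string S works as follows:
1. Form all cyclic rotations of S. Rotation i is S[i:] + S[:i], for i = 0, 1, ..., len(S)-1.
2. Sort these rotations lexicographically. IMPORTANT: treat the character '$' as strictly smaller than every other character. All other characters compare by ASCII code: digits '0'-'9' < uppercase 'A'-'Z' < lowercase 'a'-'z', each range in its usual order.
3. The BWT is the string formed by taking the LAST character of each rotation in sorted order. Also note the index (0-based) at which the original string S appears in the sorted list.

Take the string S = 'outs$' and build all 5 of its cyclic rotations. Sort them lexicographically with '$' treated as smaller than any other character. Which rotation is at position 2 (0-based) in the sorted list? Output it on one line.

Answer: s$out

Derivation:
All 5 rotations (rotation i = S[i:]+S[:i]):
  rot[0] = outs$
  rot[1] = uts$o
  rot[2] = ts$ou
  rot[3] = s$out
  rot[4] = $outs
Sorted (with $ < everything):
  sorted[0] = $outs
  sorted[1] = outs$
  sorted[2] = s$out
  sorted[3] = ts$ou
  sorted[4] = uts$o
sorted[2] = s$out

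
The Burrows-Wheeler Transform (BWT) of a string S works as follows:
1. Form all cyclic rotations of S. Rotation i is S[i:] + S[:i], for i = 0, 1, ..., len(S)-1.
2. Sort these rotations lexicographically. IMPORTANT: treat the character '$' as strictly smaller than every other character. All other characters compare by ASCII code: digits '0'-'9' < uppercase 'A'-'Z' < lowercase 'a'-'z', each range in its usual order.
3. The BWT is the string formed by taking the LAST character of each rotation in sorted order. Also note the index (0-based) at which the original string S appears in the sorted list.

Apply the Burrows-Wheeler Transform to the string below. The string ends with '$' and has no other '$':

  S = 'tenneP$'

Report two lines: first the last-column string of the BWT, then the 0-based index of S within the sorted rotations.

Answer: Pentne$
6

Derivation:
All 7 rotations (rotation i = S[i:]+S[:i]):
  rot[0] = tenneP$
  rot[1] = enneP$t
  rot[2] = nneP$te
  rot[3] = neP$ten
  rot[4] = eP$tenn
  rot[5] = P$tenne
  rot[6] = $tenneP
Sorted (with $ < everything):
  sorted[0] = $tenneP  (last char: 'P')
  sorted[1] = P$tenne  (last char: 'e')
  sorted[2] = eP$tenn  (last char: 'n')
  sorted[3] = enneP$t  (last char: 't')
  sorted[4] = neP$ten  (last char: 'n')
  sorted[5] = nneP$te  (last char: 'e')
  sorted[6] = tenneP$  (last char: '$')
Last column: Pentne$
Original string S is at sorted index 6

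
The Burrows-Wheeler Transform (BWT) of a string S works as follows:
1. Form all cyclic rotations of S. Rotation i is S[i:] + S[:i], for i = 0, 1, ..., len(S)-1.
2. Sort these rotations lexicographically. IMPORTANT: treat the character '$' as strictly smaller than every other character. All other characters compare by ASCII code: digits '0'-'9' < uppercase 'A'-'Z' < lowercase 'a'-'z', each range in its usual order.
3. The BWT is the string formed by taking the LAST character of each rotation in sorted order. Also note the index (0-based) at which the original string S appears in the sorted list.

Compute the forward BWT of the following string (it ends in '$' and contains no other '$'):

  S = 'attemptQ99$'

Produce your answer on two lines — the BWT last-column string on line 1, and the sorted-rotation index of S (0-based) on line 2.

Answer: 99Qt$tempta
4

Derivation:
All 11 rotations (rotation i = S[i:]+S[:i]):
  rot[0] = attemptQ99$
  rot[1] = ttemptQ99$a
  rot[2] = temptQ99$at
  rot[3] = emptQ99$att
  rot[4] = mptQ99$atte
  rot[5] = ptQ99$attem
  rot[6] = tQ99$attemp
  rot[7] = Q99$attempt
  rot[8] = 99$attemptQ
  rot[9] = 9$attemptQ9
  rot[10] = $attemptQ99
Sorted (with $ < everything):
  sorted[0] = $attemptQ99  (last char: '9')
  sorted[1] = 9$attemptQ9  (last char: '9')
  sorted[2] = 99$attemptQ  (last char: 'Q')
  sorted[3] = Q99$attempt  (last char: 't')
  sorted[4] = attemptQ99$  (last char: '$')
  sorted[5] = emptQ99$att  (last char: 't')
  sorted[6] = mptQ99$atte  (last char: 'e')
  sorted[7] = ptQ99$attem  (last char: 'm')
  sorted[8] = tQ99$attemp  (last char: 'p')
  sorted[9] = temptQ99$at  (last char: 't')
  sorted[10] = ttemptQ99$a  (last char: 'a')
Last column: 99Qt$tempta
Original string S is at sorted index 4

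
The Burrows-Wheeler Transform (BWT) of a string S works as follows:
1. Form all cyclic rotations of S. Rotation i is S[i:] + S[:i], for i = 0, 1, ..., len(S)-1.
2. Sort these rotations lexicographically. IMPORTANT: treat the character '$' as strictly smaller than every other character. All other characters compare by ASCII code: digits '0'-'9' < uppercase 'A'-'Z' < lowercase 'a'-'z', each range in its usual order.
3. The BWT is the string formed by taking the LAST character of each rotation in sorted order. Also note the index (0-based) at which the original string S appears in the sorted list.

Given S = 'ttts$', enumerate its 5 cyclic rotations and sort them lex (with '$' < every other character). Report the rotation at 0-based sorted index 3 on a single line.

All 5 rotations (rotation i = S[i:]+S[:i]):
  rot[0] = ttts$
  rot[1] = tts$t
  rot[2] = ts$tt
  rot[3] = s$ttt
  rot[4] = $ttts
Sorted (with $ < everything):
  sorted[0] = $ttts
  sorted[1] = s$ttt
  sorted[2] = ts$tt
  sorted[3] = tts$t
  sorted[4] = ttts$
sorted[3] = tts$t

Answer: tts$t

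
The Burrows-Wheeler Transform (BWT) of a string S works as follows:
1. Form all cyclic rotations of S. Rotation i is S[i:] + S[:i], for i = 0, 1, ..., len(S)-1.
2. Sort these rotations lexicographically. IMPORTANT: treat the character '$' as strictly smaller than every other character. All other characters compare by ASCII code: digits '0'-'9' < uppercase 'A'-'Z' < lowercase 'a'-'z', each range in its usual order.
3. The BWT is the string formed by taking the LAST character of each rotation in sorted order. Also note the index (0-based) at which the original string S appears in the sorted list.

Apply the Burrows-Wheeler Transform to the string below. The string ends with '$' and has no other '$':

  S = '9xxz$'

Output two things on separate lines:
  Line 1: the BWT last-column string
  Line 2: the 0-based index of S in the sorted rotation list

Answer: z$9xx
1

Derivation:
All 5 rotations (rotation i = S[i:]+S[:i]):
  rot[0] = 9xxz$
  rot[1] = xxz$9
  rot[2] = xz$9x
  rot[3] = z$9xx
  rot[4] = $9xxz
Sorted (with $ < everything):
  sorted[0] = $9xxz  (last char: 'z')
  sorted[1] = 9xxz$  (last char: '$')
  sorted[2] = xxz$9  (last char: '9')
  sorted[3] = xz$9x  (last char: 'x')
  sorted[4] = z$9xx  (last char: 'x')
Last column: z$9xx
Original string S is at sorted index 1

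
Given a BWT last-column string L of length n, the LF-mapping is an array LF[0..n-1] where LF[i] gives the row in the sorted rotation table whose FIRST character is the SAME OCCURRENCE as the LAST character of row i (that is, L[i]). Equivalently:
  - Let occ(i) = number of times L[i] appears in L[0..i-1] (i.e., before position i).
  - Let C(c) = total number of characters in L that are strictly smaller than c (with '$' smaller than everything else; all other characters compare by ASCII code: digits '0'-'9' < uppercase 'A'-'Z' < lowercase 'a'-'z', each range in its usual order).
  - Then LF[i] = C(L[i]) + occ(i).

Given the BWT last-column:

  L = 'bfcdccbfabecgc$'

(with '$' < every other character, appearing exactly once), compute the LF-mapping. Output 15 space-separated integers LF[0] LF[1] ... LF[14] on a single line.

Answer: 2 12 5 10 6 7 3 13 1 4 11 8 14 9 0

Derivation:
Char counts: '$':1, 'a':1, 'b':3, 'c':5, 'd':1, 'e':1, 'f':2, 'g':1
C (first-col start): C('$')=0, C('a')=1, C('b')=2, C('c')=5, C('d')=10, C('e')=11, C('f')=12, C('g')=14
L[0]='b': occ=0, LF[0]=C('b')+0=2+0=2
L[1]='f': occ=0, LF[1]=C('f')+0=12+0=12
L[2]='c': occ=0, LF[2]=C('c')+0=5+0=5
L[3]='d': occ=0, LF[3]=C('d')+0=10+0=10
L[4]='c': occ=1, LF[4]=C('c')+1=5+1=6
L[5]='c': occ=2, LF[5]=C('c')+2=5+2=7
L[6]='b': occ=1, LF[6]=C('b')+1=2+1=3
L[7]='f': occ=1, LF[7]=C('f')+1=12+1=13
L[8]='a': occ=0, LF[8]=C('a')+0=1+0=1
L[9]='b': occ=2, LF[9]=C('b')+2=2+2=4
L[10]='e': occ=0, LF[10]=C('e')+0=11+0=11
L[11]='c': occ=3, LF[11]=C('c')+3=5+3=8
L[12]='g': occ=0, LF[12]=C('g')+0=14+0=14
L[13]='c': occ=4, LF[13]=C('c')+4=5+4=9
L[14]='$': occ=0, LF[14]=C('$')+0=0+0=0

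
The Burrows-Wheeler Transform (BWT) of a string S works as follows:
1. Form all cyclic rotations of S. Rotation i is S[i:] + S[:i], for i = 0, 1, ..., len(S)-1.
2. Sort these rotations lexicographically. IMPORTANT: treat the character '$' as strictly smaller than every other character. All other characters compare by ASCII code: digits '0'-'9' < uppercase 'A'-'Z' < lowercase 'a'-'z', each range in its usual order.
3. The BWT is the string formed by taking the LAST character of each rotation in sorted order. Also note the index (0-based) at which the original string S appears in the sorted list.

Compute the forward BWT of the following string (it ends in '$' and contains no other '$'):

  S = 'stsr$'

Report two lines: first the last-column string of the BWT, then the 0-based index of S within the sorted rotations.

All 5 rotations (rotation i = S[i:]+S[:i]):
  rot[0] = stsr$
  rot[1] = tsr$s
  rot[2] = sr$st
  rot[3] = r$sts
  rot[4] = $stsr
Sorted (with $ < everything):
  sorted[0] = $stsr  (last char: 'r')
  sorted[1] = r$sts  (last char: 's')
  sorted[2] = sr$st  (last char: 't')
  sorted[3] = stsr$  (last char: '$')
  sorted[4] = tsr$s  (last char: 's')
Last column: rst$s
Original string S is at sorted index 3

Answer: rst$s
3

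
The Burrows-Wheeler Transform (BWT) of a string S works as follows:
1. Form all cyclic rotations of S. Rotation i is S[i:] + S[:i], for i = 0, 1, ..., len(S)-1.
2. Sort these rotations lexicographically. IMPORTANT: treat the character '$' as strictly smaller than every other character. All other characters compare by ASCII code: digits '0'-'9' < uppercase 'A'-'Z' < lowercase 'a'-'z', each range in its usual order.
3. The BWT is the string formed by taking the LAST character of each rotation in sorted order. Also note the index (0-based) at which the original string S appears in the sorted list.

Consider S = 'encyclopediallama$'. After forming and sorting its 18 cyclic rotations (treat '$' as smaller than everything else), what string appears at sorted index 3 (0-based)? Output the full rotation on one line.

All 18 rotations (rotation i = S[i:]+S[:i]):
  rot[0] = encyclopediallama$
  rot[1] = ncyclopediallama$e
  rot[2] = cyclopediallama$en
  rot[3] = yclopediallama$enc
  rot[4] = clopediallama$ency
  rot[5] = lopediallama$encyc
  rot[6] = opediallama$encycl
  rot[7] = pediallama$encyclo
  rot[8] = ediallama$encyclop
  rot[9] = diallama$encyclope
  rot[10] = iallama$encycloped
  rot[11] = allama$encyclopedi
  rot[12] = llama$encyclopedia
  rot[13] = lama$encyclopedial
  rot[14] = ama$encyclopediall
  rot[15] = ma$encyclopedialla
  rot[16] = a$encyclopediallam
  rot[17] = $encyclopediallama
Sorted (with $ < everything):
  sorted[0] = $encyclopediallama
  sorted[1] = a$encyclopediallam
  sorted[2] = allama$encyclopedi
  sorted[3] = ama$encyclopediall
  sorted[4] = clopediallama$ency
  sorted[5] = cyclopediallama$en
  sorted[6] = diallama$encyclope
  sorted[7] = ediallama$encyclop
  sorted[8] = encyclopediallama$
  sorted[9] = iallama$encycloped
  sorted[10] = lama$encyclopedial
  sorted[11] = llama$encyclopedia
  sorted[12] = lopediallama$encyc
  sorted[13] = ma$encyclopedialla
  sorted[14] = ncyclopediallama$e
  sorted[15] = opediallama$encycl
  sorted[16] = pediallama$encyclo
  sorted[17] = yclopediallama$enc
sorted[3] = ama$encyclopediall

Answer: ama$encyclopediall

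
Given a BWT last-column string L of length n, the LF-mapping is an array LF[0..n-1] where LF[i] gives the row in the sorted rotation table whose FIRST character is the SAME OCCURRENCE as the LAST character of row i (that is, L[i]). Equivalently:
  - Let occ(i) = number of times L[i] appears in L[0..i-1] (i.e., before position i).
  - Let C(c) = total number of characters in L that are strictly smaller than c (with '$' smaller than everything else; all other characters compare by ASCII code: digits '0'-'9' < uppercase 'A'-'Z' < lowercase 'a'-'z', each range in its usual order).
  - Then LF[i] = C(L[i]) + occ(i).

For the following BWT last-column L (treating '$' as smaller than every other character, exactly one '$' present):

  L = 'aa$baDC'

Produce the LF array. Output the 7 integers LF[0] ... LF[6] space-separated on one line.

Answer: 3 4 0 6 5 2 1

Derivation:
Char counts: '$':1, 'C':1, 'D':1, 'a':3, 'b':1
C (first-col start): C('$')=0, C('C')=1, C('D')=2, C('a')=3, C('b')=6
L[0]='a': occ=0, LF[0]=C('a')+0=3+0=3
L[1]='a': occ=1, LF[1]=C('a')+1=3+1=4
L[2]='$': occ=0, LF[2]=C('$')+0=0+0=0
L[3]='b': occ=0, LF[3]=C('b')+0=6+0=6
L[4]='a': occ=2, LF[4]=C('a')+2=3+2=5
L[5]='D': occ=0, LF[5]=C('D')+0=2+0=2
L[6]='C': occ=0, LF[6]=C('C')+0=1+0=1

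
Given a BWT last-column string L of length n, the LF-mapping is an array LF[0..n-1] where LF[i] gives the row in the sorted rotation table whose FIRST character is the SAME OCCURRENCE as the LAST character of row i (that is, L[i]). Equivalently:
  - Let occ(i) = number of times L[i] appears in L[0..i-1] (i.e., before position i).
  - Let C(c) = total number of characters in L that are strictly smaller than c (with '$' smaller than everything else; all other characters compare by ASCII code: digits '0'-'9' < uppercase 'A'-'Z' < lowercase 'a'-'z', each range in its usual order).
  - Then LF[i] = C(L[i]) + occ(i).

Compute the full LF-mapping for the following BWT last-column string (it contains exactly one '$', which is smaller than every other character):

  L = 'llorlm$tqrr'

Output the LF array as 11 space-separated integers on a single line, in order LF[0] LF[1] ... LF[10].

Char counts: '$':1, 'l':3, 'm':1, 'o':1, 'q':1, 'r':3, 't':1
C (first-col start): C('$')=0, C('l')=1, C('m')=4, C('o')=5, C('q')=6, C('r')=7, C('t')=10
L[0]='l': occ=0, LF[0]=C('l')+0=1+0=1
L[1]='l': occ=1, LF[1]=C('l')+1=1+1=2
L[2]='o': occ=0, LF[2]=C('o')+0=5+0=5
L[3]='r': occ=0, LF[3]=C('r')+0=7+0=7
L[4]='l': occ=2, LF[4]=C('l')+2=1+2=3
L[5]='m': occ=0, LF[5]=C('m')+0=4+0=4
L[6]='$': occ=0, LF[6]=C('$')+0=0+0=0
L[7]='t': occ=0, LF[7]=C('t')+0=10+0=10
L[8]='q': occ=0, LF[8]=C('q')+0=6+0=6
L[9]='r': occ=1, LF[9]=C('r')+1=7+1=8
L[10]='r': occ=2, LF[10]=C('r')+2=7+2=9

Answer: 1 2 5 7 3 4 0 10 6 8 9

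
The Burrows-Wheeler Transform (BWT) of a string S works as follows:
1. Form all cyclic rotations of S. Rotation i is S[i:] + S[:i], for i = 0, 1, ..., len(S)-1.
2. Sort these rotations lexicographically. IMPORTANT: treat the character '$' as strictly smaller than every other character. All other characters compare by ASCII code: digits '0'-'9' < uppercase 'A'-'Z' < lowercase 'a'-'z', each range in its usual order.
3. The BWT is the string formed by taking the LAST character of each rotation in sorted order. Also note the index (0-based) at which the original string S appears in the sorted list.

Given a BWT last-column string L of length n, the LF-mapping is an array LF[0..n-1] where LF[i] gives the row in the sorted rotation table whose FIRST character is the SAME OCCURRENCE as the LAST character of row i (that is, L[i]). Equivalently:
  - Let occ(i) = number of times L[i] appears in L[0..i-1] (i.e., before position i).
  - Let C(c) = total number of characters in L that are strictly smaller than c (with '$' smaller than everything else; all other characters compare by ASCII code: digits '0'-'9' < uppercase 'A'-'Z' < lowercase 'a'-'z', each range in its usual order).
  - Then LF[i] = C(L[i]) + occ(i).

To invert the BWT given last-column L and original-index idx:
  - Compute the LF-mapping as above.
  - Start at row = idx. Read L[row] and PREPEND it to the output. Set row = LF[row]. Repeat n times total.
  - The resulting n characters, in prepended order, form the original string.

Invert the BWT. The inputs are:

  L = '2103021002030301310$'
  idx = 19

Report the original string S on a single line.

Answer: 3300201013121000032$

Derivation:
LF mapping: 13 9 1 16 2 14 10 3 4 15 5 17 6 18 7 11 19 12 8 0
Walk LF starting at row 19, prepending L[row]:
  step 1: row=19, L[19]='$', prepend. Next row=LF[19]=0
  step 2: row=0, L[0]='2', prepend. Next row=LF[0]=13
  step 3: row=13, L[13]='3', prepend. Next row=LF[13]=18
  step 4: row=18, L[18]='0', prepend. Next row=LF[18]=8
  step 5: row=8, L[8]='0', prepend. Next row=LF[8]=4
  step 6: row=4, L[4]='0', prepend. Next row=LF[4]=2
  step 7: row=2, L[2]='0', prepend. Next row=LF[2]=1
  step 8: row=1, L[1]='1', prepend. Next row=LF[1]=9
  step 9: row=9, L[9]='2', prepend. Next row=LF[9]=15
  step 10: row=15, L[15]='1', prepend. Next row=LF[15]=11
  step 11: row=11, L[11]='3', prepend. Next row=LF[11]=17
  step 12: row=17, L[17]='1', prepend. Next row=LF[17]=12
  step 13: row=12, L[12]='0', prepend. Next row=LF[12]=6
  step 14: row=6, L[6]='1', prepend. Next row=LF[6]=10
  step 15: row=10, L[10]='0', prepend. Next row=LF[10]=5
  step 16: row=5, L[5]='2', prepend. Next row=LF[5]=14
  step 17: row=14, L[14]='0', prepend. Next row=LF[14]=7
  step 18: row=7, L[7]='0', prepend. Next row=LF[7]=3
  step 19: row=3, L[3]='3', prepend. Next row=LF[3]=16
  step 20: row=16, L[16]='3', prepend. Next row=LF[16]=19
Reversed output: 3300201013121000032$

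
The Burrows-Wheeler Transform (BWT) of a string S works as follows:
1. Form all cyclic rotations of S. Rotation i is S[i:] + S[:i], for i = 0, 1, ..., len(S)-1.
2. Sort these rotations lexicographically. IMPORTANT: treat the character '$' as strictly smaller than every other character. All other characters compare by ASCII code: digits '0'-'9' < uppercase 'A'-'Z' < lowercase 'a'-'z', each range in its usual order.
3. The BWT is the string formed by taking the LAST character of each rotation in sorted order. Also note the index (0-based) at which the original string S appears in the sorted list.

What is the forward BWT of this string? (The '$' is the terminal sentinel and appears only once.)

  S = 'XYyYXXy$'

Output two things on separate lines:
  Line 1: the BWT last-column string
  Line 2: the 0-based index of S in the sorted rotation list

All 8 rotations (rotation i = S[i:]+S[:i]):
  rot[0] = XYyYXXy$
  rot[1] = YyYXXy$X
  rot[2] = yYXXy$XY
  rot[3] = YXXy$XYy
  rot[4] = XXy$XYyY
  rot[5] = Xy$XYyYX
  rot[6] = y$XYyYXX
  rot[7] = $XYyYXXy
Sorted (with $ < everything):
  sorted[0] = $XYyYXXy  (last char: 'y')
  sorted[1] = XXy$XYyY  (last char: 'Y')
  sorted[2] = XYyYXXy$  (last char: '$')
  sorted[3] = Xy$XYyYX  (last char: 'X')
  sorted[4] = YXXy$XYy  (last char: 'y')
  sorted[5] = YyYXXy$X  (last char: 'X')
  sorted[6] = y$XYyYXX  (last char: 'X')
  sorted[7] = yYXXy$XY  (last char: 'Y')
Last column: yY$XyXXY
Original string S is at sorted index 2

Answer: yY$XyXXY
2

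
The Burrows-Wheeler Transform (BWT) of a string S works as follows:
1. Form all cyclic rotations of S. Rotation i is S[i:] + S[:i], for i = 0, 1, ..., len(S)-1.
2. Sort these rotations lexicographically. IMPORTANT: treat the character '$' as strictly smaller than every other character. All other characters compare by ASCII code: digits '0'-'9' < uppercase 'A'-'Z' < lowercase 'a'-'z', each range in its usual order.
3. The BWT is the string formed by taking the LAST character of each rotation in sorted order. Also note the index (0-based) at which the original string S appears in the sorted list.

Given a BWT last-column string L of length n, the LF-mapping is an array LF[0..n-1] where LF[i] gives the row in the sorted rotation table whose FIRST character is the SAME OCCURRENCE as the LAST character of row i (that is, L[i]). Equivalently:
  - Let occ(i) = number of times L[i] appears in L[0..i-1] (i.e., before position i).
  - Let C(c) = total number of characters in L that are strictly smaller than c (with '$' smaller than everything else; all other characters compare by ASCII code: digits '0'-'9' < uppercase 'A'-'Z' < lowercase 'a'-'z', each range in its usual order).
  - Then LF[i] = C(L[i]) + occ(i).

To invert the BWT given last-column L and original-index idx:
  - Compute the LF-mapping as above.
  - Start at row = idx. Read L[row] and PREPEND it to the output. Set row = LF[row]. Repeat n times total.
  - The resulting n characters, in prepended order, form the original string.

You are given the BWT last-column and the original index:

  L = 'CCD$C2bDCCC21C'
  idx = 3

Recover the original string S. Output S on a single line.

Answer: 2D2C1DCCCCbCC$

Derivation:
LF mapping: 4 5 11 0 6 2 13 12 7 8 9 3 1 10
Walk LF starting at row 3, prepending L[row]:
  step 1: row=3, L[3]='$', prepend. Next row=LF[3]=0
  step 2: row=0, L[0]='C', prepend. Next row=LF[0]=4
  step 3: row=4, L[4]='C', prepend. Next row=LF[4]=6
  step 4: row=6, L[6]='b', prepend. Next row=LF[6]=13
  step 5: row=13, L[13]='C', prepend. Next row=LF[13]=10
  step 6: row=10, L[10]='C', prepend. Next row=LF[10]=9
  step 7: row=9, L[9]='C', prepend. Next row=LF[9]=8
  step 8: row=8, L[8]='C', prepend. Next row=LF[8]=7
  step 9: row=7, L[7]='D', prepend. Next row=LF[7]=12
  step 10: row=12, L[12]='1', prepend. Next row=LF[12]=1
  step 11: row=1, L[1]='C', prepend. Next row=LF[1]=5
  step 12: row=5, L[5]='2', prepend. Next row=LF[5]=2
  step 13: row=2, L[2]='D', prepend. Next row=LF[2]=11
  step 14: row=11, L[11]='2', prepend. Next row=LF[11]=3
Reversed output: 2D2C1DCCCCbCC$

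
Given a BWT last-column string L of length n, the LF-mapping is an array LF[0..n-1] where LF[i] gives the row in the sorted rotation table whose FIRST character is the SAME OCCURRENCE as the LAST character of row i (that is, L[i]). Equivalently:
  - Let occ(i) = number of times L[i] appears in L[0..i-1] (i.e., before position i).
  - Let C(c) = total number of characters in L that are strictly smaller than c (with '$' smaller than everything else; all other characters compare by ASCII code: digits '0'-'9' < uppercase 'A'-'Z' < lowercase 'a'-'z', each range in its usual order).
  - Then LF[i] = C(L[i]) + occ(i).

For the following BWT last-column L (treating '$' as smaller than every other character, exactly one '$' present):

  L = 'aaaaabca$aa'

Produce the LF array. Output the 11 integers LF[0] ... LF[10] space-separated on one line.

Answer: 1 2 3 4 5 9 10 6 0 7 8

Derivation:
Char counts: '$':1, 'a':8, 'b':1, 'c':1
C (first-col start): C('$')=0, C('a')=1, C('b')=9, C('c')=10
L[0]='a': occ=0, LF[0]=C('a')+0=1+0=1
L[1]='a': occ=1, LF[1]=C('a')+1=1+1=2
L[2]='a': occ=2, LF[2]=C('a')+2=1+2=3
L[3]='a': occ=3, LF[3]=C('a')+3=1+3=4
L[4]='a': occ=4, LF[4]=C('a')+4=1+4=5
L[5]='b': occ=0, LF[5]=C('b')+0=9+0=9
L[6]='c': occ=0, LF[6]=C('c')+0=10+0=10
L[7]='a': occ=5, LF[7]=C('a')+5=1+5=6
L[8]='$': occ=0, LF[8]=C('$')+0=0+0=0
L[9]='a': occ=6, LF[9]=C('a')+6=1+6=7
L[10]='a': occ=7, LF[10]=C('a')+7=1+7=8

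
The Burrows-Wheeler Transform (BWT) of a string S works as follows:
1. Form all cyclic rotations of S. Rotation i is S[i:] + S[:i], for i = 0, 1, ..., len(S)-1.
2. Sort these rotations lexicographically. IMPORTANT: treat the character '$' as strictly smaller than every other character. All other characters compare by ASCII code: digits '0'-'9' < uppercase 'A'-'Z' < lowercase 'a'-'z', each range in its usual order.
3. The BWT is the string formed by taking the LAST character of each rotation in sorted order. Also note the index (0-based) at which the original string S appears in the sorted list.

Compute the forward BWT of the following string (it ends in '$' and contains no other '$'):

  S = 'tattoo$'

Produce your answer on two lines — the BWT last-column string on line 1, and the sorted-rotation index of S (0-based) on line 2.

Answer: otot$ta
4

Derivation:
All 7 rotations (rotation i = S[i:]+S[:i]):
  rot[0] = tattoo$
  rot[1] = attoo$t
  rot[2] = ttoo$ta
  rot[3] = too$tat
  rot[4] = oo$tatt
  rot[5] = o$tatto
  rot[6] = $tattoo
Sorted (with $ < everything):
  sorted[0] = $tattoo  (last char: 'o')
  sorted[1] = attoo$t  (last char: 't')
  sorted[2] = o$tatto  (last char: 'o')
  sorted[3] = oo$tatt  (last char: 't')
  sorted[4] = tattoo$  (last char: '$')
  sorted[5] = too$tat  (last char: 't')
  sorted[6] = ttoo$ta  (last char: 'a')
Last column: otot$ta
Original string S is at sorted index 4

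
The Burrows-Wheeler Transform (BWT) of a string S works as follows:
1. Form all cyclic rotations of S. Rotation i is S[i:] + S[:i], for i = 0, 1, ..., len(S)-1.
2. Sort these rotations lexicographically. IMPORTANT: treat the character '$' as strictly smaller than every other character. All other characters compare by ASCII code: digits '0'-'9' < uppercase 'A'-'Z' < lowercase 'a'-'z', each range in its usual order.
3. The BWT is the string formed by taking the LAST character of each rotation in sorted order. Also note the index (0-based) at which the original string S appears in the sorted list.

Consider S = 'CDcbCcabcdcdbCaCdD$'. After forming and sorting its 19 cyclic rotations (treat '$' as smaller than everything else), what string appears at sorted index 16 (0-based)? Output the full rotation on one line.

All 19 rotations (rotation i = S[i:]+S[:i]):
  rot[0] = CDcbCcabcdcdbCaCdD$
  rot[1] = DcbCcabcdcdbCaCdD$C
  rot[2] = cbCcabcdcdbCaCdD$CD
  rot[3] = bCcabcdcdbCaCdD$CDc
  rot[4] = CcabcdcdbCaCdD$CDcb
  rot[5] = cabcdcdbCaCdD$CDcbC
  rot[6] = abcdcdbCaCdD$CDcbCc
  rot[7] = bcdcdbCaCdD$CDcbCca
  rot[8] = cdcdbCaCdD$CDcbCcab
  rot[9] = dcdbCaCdD$CDcbCcabc
  rot[10] = cdbCaCdD$CDcbCcabcd
  rot[11] = dbCaCdD$CDcbCcabcdc
  rot[12] = bCaCdD$CDcbCcabcdcd
  rot[13] = CaCdD$CDcbCcabcdcdb
  rot[14] = aCdD$CDcbCcabcdcdbC
  rot[15] = CdD$CDcbCcabcdcdbCa
  rot[16] = dD$CDcbCcabcdcdbCaC
  rot[17] = D$CDcbCcabcdcdbCaCd
  rot[18] = $CDcbCcabcdcdbCaCdD
Sorted (with $ < everything):
  sorted[0] = $CDcbCcabcdcdbCaCdD
  sorted[1] = CDcbCcabcdcdbCaCdD$
  sorted[2] = CaCdD$CDcbCcabcdcdb
  sorted[3] = CcabcdcdbCaCdD$CDcb
  sorted[4] = CdD$CDcbCcabcdcdbCa
  sorted[5] = D$CDcbCcabcdcdbCaCd
  sorted[6] = DcbCcabcdcdbCaCdD$C
  sorted[7] = aCdD$CDcbCcabcdcdbC
  sorted[8] = abcdcdbCaCdD$CDcbCc
  sorted[9] = bCaCdD$CDcbCcabcdcd
  sorted[10] = bCcabcdcdbCaCdD$CDc
  sorted[11] = bcdcdbCaCdD$CDcbCca
  sorted[12] = cabcdcdbCaCdD$CDcbC
  sorted[13] = cbCcabcdcdbCaCdD$CD
  sorted[14] = cdbCaCdD$CDcbCcabcd
  sorted[15] = cdcdbCaCdD$CDcbCcab
  sorted[16] = dD$CDcbCcabcdcdbCaC
  sorted[17] = dbCaCdD$CDcbCcabcdc
  sorted[18] = dcdbCaCdD$CDcbCcabc
sorted[16] = dD$CDcbCcabcdcdbCaC

Answer: dD$CDcbCcabcdcdbCaC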